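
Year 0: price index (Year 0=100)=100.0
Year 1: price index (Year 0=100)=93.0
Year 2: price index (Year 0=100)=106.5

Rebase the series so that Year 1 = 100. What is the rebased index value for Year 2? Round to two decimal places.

114.52

Rebased(Year 2) = 106.5 / 93.0 × 100 = 114.5161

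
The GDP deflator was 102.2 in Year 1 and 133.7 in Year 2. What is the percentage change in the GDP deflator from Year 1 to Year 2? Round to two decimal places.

30.82%

Change = (133.7 − 102.2) / 102.2 × 100
       = 31.5 / 102.2 × 100 = 30.8219%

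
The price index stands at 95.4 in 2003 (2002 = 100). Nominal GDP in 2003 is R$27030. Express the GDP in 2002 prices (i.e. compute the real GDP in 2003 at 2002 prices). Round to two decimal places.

Real = Nominal ÷ (Index/100) = 27030 ÷ (95.4/100)
     = 27030 ÷ 0.954 = 28333.3333

28333.33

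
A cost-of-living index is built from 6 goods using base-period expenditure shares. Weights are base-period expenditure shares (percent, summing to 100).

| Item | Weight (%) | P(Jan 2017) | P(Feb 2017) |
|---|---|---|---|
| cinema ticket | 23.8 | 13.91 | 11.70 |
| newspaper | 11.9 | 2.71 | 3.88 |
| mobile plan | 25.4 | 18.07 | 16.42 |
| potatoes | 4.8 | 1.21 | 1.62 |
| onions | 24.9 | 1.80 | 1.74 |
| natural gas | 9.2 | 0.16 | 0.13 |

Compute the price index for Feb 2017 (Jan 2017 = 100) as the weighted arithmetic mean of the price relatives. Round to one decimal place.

98.1

cinema ticket: 23.8 × (11.70/13.91) = 23.8 × 0.841121 = 20.0187
newspaper: 11.9 × (3.88/2.71) = 11.9 × 1.431734 = 17.0376
mobile plan: 25.4 × (16.42/18.07) = 25.4 × 0.908688 = 23.0807
potatoes: 4.8 × (1.62/1.21) = 4.8 × 1.338843 = 6.4264
onions: 24.9 × (1.74/1.80) = 24.9 × 0.966667 = 24.0700
natural gas: 9.2 × (0.13/0.16) = 9.2 × 0.812500 = 7.4750
Index = Σ wᵢ·(p₁ᵢ/p₀ᵢ) = 20.0187 + 17.0376 + 23.0807 + 6.4264 + 24.0700 + 7.4750 = 98.1085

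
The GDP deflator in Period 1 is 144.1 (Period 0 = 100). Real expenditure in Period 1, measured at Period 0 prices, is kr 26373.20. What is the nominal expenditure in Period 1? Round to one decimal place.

38003.8

Nominal = Real × (Index/100) = 26373.20 × (144.1/100)
        = 26373.20 × 1.441 = 38003.7812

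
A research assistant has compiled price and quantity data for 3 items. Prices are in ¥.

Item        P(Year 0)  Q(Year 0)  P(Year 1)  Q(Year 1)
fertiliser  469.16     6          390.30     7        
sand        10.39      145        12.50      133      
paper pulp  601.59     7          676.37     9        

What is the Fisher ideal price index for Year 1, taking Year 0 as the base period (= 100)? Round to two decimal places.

Laspeyres component (base-period weights):
ΣP(Year 1)Q(Year 0) = 390.30×6 + 12.50×145 + 676.37×7 = 2341.8 + 1812.5 + 4734.59 = 8888.89
ΣP(Year 0)Q(Year 0) = 469.16×6 + 10.39×145 + 601.59×7 = 2814.96 + 1506.55 + 4211.13 = 8532.64
L = 8888.89 / 8532.64 × 100 = 104.1751
Paasche component (current-period weights):
ΣP(Year 1)Q(Year 1) = 390.30×7 + 12.50×133 + 676.37×9 = 2732.1 + 1662.5 + 6087.33 = 10481.93
ΣP(Year 0)Q(Year 1) = 469.16×7 + 10.39×133 + 601.59×9 = 3284.12 + 1381.87 + 5414.31 = 10080.3
P = 10481.93 / 10080.3 × 100 = 103.9843
Fisher = √(L × P) = √(104.1751 × 103.9843) = 104.0797

104.08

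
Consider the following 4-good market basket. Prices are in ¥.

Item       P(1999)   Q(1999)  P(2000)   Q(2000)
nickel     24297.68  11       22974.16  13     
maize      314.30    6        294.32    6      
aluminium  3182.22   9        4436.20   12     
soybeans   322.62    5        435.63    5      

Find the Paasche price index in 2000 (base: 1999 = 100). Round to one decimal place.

99.5

Paasche price index uses current-period quantities as weights.
ΣP(2000)·Q(2000) = 22974.16×13 + 294.32×6 + 4436.20×12 + 435.63×5 = 298664.08 + 1765.92 + 53234.4 + 2178.15 = 355842.55
ΣP(1999)·Q(2000) = 24297.68×13 + 314.30×6 + 3182.22×12 + 322.62×5 = 315869.84 + 1885.8 + 38186.64 + 1613.1 = 357555.38
Index = 355842.55 / 357555.38 × 100 = 99.5210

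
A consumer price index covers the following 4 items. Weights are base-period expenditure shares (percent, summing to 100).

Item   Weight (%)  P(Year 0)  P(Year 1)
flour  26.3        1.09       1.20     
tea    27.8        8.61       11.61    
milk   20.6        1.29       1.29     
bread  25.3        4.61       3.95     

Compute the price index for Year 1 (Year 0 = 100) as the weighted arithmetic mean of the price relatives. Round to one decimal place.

108.7

flour: 26.3 × (1.20/1.09) = 26.3 × 1.100917 = 28.9541
tea: 27.8 × (11.61/8.61) = 27.8 × 1.348432 = 37.4864
milk: 20.6 × (1.29/1.29) = 20.6 × 1.000000 = 20.6000
bread: 25.3 × (3.95/4.61) = 25.3 × 0.856833 = 21.6779
Index = Σ wᵢ·(p₁ᵢ/p₀ᵢ) = 28.9541 + 37.4864 + 20.6000 + 21.6779 = 108.7184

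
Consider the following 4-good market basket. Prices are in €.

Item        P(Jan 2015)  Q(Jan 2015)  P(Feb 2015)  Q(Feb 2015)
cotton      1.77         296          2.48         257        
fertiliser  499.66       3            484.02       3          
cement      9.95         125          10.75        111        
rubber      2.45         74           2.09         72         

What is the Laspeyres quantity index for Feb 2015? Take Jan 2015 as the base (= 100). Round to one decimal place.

Laspeyres quantity index uses base-period prices as weights.
ΣP(Jan 2015)·Q(Feb 2015) = 1.77×257 + 499.66×3 + 9.95×111 + 2.45×72 = 454.89 + 1498.98 + 1104.45 + 176.4 = 3234.72
ΣP(Jan 2015)·Q(Jan 2015) = 1.77×296 + 499.66×3 + 9.95×125 + 2.45×74 = 523.92 + 1498.98 + 1243.75 + 181.3 = 3447.95
Index = 3234.72 / 3447.95 × 100 = 93.8157

93.8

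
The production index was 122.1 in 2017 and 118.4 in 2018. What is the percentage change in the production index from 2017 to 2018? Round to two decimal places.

-3.03%

Change = (118.4 − 122.1) / 122.1 × 100
       = -3.7 / 122.1 × 100 = -3.0303%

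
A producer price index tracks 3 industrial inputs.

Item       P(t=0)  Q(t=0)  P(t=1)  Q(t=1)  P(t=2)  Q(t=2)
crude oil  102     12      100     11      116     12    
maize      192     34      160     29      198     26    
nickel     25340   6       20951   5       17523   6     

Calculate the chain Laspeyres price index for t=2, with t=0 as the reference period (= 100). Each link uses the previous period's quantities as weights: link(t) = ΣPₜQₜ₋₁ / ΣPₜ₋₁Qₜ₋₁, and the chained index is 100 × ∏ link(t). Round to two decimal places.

Link t=0→t=1:
ΣP(t=1)Q(t=0) = 100×12 + 160×34 + 20951×6 = 1200 + 5440 + 125706 = 132346
ΣP(t=0)Q(t=0) = 102×12 + 192×34 + 25340×6 = 1224 + 6528 + 152040 = 159792
link = 132346/159792 = 0.828239
Link t=1→t=2:
ΣP(t=2)Q(t=1) = 116×11 + 198×29 + 17523×5 = 1276 + 5742 + 87615 = 94633
ΣP(t=1)Q(t=1) = 100×11 + 160×29 + 20951×5 = 1100 + 4640 + 104755 = 110495
link = 94633/110495 = 0.856446
Chained index = 100 × 0.828239 × 0.856446 = 70.9342

70.93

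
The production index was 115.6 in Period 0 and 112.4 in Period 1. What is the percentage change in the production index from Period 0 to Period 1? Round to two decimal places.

Change = (112.4 − 115.6) / 115.6 × 100
       = -3.2 / 115.6 × 100 = -2.7682%

-2.77%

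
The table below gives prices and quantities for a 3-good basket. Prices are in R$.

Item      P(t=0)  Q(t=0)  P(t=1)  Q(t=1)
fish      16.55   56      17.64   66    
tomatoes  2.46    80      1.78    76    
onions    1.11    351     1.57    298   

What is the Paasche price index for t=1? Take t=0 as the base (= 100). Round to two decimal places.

109.77

Paasche price index uses current-period quantities as weights.
ΣP(t=1)·Q(t=1) = 17.64×66 + 1.78×76 + 1.57×298 = 1164.24 + 135.28 + 467.86 = 1767.38
ΣP(t=0)·Q(t=1) = 16.55×66 + 2.46×76 + 1.11×298 = 1092.3 + 186.96 + 330.78 = 1610.04
Index = 1767.38 / 1610.04 × 100 = 109.7724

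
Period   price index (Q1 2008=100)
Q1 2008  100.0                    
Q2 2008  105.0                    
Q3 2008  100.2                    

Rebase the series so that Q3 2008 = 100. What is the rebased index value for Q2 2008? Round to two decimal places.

104.79

Rebased(Q2 2008) = 105.0 / 100.2 × 100 = 104.7904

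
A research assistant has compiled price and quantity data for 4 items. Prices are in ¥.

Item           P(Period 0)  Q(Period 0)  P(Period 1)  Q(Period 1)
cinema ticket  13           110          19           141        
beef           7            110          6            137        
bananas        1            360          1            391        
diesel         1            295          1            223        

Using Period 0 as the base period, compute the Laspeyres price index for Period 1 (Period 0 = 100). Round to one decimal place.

119.3

Laspeyres price index uses base-period quantities as weights.
ΣP(Period 1)·Q(Period 0) = 19×110 + 6×110 + 1×360 + 1×295 = 2090 + 660 + 360 + 295 = 3405
ΣP(Period 0)·Q(Period 0) = 13×110 + 7×110 + 1×360 + 1×295 = 1430 + 770 + 360 + 295 = 2855
Index = 3405 / 2855 × 100 = 119.2644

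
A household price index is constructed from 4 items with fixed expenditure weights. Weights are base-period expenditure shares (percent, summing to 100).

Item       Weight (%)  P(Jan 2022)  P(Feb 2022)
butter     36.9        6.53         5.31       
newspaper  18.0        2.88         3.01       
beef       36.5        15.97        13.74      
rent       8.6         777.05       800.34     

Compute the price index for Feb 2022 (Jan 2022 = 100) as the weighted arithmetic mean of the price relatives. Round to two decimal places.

89.08

butter: 36.9 × (5.31/6.53) = 36.9 × 0.813170 = 30.0060
newspaper: 18.0 × (3.01/2.88) = 18.0 × 1.045139 = 18.8125
beef: 36.5 × (13.74/15.97) = 36.5 × 0.860363 = 31.4033
rent: 8.6 × (800.34/777.05) = 8.6 × 1.029972 = 8.8578
Index = Σ wᵢ·(p₁ᵢ/p₀ᵢ) = 30.0060 + 18.8125 + 31.4033 + 8.8578 = 89.0795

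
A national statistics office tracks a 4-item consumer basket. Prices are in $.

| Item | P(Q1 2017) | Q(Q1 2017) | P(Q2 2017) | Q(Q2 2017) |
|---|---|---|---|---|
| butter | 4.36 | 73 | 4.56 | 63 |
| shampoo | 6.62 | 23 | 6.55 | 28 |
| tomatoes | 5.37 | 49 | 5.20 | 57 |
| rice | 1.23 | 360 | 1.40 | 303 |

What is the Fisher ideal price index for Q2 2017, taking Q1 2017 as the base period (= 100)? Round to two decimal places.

105.10

Laspeyres component (base-period weights):
ΣP(Q2 2017)Q(Q1 2017) = 4.56×73 + 6.55×23 + 5.20×49 + 1.40×360 = 332.88 + 150.65 + 254.8 + 504 = 1242.33
ΣP(Q1 2017)Q(Q1 2017) = 4.36×73 + 6.62×23 + 5.37×49 + 1.23×360 = 318.28 + 152.26 + 263.13 + 442.8 = 1176.47
L = 1242.33 / 1176.47 × 100 = 105.5981
Paasche component (current-period weights):
ΣP(Q2 2017)Q(Q2 2017) = 4.56×63 + 6.55×28 + 5.20×57 + 1.40×303 = 287.28 + 183.4 + 296.4 + 424.2 = 1191.28
ΣP(Q1 2017)Q(Q2 2017) = 4.36×63 + 6.62×28 + 5.37×57 + 1.23×303 = 274.68 + 185.36 + 306.09 + 372.69 = 1138.82
P = 1191.28 / 1138.82 × 100 = 104.6065
Fisher = √(L × P) = √(105.5981 × 104.6065) = 105.1011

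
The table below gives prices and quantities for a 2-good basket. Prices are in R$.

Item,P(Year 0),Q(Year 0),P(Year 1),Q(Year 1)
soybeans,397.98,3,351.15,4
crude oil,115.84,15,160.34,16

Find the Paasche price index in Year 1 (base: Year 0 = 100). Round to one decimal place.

115.2

Paasche price index uses current-period quantities as weights.
ΣP(Year 1)·Q(Year 1) = 351.15×4 + 160.34×16 = 1404.6 + 2565.44 = 3970.04
ΣP(Year 0)·Q(Year 1) = 397.98×4 + 115.84×16 = 1591.92 + 1853.44 = 3445.36
Index = 3970.04 / 3445.36 × 100 = 115.2286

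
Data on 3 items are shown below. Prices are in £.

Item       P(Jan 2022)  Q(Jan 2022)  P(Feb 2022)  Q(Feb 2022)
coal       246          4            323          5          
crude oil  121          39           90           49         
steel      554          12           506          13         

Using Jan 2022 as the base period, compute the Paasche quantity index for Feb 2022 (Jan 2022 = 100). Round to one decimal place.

115.9

Paasche quantity index uses current-period prices as weights.
ΣP(Feb 2022)·Q(Feb 2022) = 323×5 + 90×49 + 506×13 = 1615 + 4410 + 6578 = 12603
ΣP(Feb 2022)·Q(Jan 2022) = 323×4 + 90×39 + 506×12 = 1292 + 3510 + 6072 = 10874
Index = 12603 / 10874 × 100 = 115.9003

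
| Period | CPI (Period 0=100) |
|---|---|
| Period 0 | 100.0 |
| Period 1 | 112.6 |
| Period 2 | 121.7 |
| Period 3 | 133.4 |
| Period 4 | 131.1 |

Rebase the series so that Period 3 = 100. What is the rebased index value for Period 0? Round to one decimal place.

Rebased(Period 0) = 100.0 / 133.4 × 100 = 74.9625

75.0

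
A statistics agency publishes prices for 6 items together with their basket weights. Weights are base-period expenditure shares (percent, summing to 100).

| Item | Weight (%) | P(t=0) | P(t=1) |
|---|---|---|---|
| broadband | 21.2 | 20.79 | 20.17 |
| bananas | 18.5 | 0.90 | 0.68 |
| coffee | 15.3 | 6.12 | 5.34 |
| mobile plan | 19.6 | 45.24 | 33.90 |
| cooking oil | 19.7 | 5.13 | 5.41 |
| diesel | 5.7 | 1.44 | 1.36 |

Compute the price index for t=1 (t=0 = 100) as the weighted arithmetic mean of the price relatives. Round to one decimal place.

88.7

broadband: 21.2 × (20.17/20.79) = 21.2 × 0.970178 = 20.5678
bananas: 18.5 × (0.68/0.90) = 18.5 × 0.755556 = 13.9778
coffee: 15.3 × (5.34/6.12) = 15.3 × 0.872549 = 13.3500
mobile plan: 19.6 × (33.90/45.24) = 19.6 × 0.749337 = 14.6870
cooking oil: 19.7 × (5.41/5.13) = 19.7 × 1.054581 = 20.7752
diesel: 5.7 × (1.36/1.44) = 5.7 × 0.944444 = 5.3833
Index = Σ wᵢ·(p₁ᵢ/p₀ᵢ) = 20.5678 + 13.9778 + 13.3500 + 14.6870 + 20.7752 + 5.3833 = 88.7411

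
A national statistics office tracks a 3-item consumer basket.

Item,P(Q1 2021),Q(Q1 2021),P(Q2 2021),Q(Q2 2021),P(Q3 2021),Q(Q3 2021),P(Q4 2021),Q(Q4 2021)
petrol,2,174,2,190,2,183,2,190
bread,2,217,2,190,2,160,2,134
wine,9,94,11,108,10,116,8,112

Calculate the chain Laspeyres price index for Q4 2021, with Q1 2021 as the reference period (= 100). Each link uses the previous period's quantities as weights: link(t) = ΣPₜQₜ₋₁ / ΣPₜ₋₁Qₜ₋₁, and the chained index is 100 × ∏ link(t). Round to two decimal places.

92.12

Link Q1 2021→Q2 2021:
ΣP(Q2 2021)Q(Q1 2021) = 2×174 + 2×217 + 11×94 = 348 + 434 + 1034 = 1816
ΣP(Q1 2021)Q(Q1 2021) = 2×174 + 2×217 + 9×94 = 348 + 434 + 846 = 1628
link = 1816/1628 = 1.115479
Link Q2 2021→Q3 2021:
ΣP(Q3 2021)Q(Q2 2021) = 2×190 + 2×190 + 10×108 = 380 + 380 + 1080 = 1840
ΣP(Q2 2021)Q(Q2 2021) = 2×190 + 2×190 + 11×108 = 380 + 380 + 1188 = 1948
link = 1840/1948 = 0.944559
Link Q3 2021→Q4 2021:
ΣP(Q4 2021)Q(Q3 2021) = 2×183 + 2×160 + 8×116 = 366 + 320 + 928 = 1614
ΣP(Q3 2021)Q(Q3 2021) = 2×183 + 2×160 + 10×116 = 366 + 320 + 1160 = 1846
link = 1614/1846 = 0.874323
Chained index = 100 × 1.115479 × 0.944559 × 0.874323 = 92.1217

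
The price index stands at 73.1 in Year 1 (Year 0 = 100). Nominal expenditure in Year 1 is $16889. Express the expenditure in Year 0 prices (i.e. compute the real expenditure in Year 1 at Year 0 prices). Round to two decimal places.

23103.97

Real = Nominal ÷ (Index/100) = 16889 ÷ (73.1/100)
     = 16889 ÷ 0.731 = 23103.9672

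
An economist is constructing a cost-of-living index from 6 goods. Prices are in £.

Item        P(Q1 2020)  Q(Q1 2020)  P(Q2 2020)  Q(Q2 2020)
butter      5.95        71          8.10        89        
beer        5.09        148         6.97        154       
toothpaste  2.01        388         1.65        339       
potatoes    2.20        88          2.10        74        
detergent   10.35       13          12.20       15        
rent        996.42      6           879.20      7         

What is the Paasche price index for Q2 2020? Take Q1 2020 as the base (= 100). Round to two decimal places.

Paasche price index uses current-period quantities as weights.
ΣP(Q2 2020)·Q(Q2 2020) = 8.10×89 + 6.97×154 + 1.65×339 + 2.10×74 + 12.20×15 + 879.20×7 = 720.9 + 1073.38 + 559.35 + 155.4 + 183 + 6154.4 = 8846.43
ΣP(Q1 2020)·Q(Q2 2020) = 5.95×89 + 5.09×154 + 2.01×339 + 2.20×74 + 10.35×15 + 996.42×7 = 529.55 + 783.86 + 681.39 + 162.8 + 155.25 + 6974.94 = 9287.79
Index = 8846.43 / 9287.79 × 100 = 95.2480

95.25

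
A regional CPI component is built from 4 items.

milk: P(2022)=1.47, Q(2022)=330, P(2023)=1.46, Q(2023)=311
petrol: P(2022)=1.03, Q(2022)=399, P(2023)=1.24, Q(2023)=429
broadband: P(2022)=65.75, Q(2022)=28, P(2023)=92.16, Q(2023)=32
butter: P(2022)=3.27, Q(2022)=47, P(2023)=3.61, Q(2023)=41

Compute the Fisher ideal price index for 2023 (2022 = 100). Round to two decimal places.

Laspeyres component (base-period weights):
ΣP(2023)Q(2022) = 1.46×330 + 1.24×399 + 92.16×28 + 3.61×47 = 481.8 + 494.76 + 2580.48 + 169.67 = 3726.71
ΣP(2022)Q(2022) = 1.47×330 + 1.03×399 + 65.75×28 + 3.27×47 = 485.1 + 410.97 + 1841 + 153.69 = 2890.76
L = 3726.71 / 2890.76 × 100 = 128.9180
Paasche component (current-period weights):
ΣP(2023)Q(2023) = 1.46×311 + 1.24×429 + 92.16×32 + 3.61×41 = 454.06 + 531.96 + 2949.12 + 148.01 = 4083.15
ΣP(2022)Q(2023) = 1.47×311 + 1.03×429 + 65.75×32 + 3.27×41 = 457.17 + 441.87 + 2104 + 134.07 = 3137.11
P = 4083.15 / 3137.11 × 100 = 130.1564
Fisher = √(L × P) = √(128.9180 × 130.1564) = 129.5357

129.54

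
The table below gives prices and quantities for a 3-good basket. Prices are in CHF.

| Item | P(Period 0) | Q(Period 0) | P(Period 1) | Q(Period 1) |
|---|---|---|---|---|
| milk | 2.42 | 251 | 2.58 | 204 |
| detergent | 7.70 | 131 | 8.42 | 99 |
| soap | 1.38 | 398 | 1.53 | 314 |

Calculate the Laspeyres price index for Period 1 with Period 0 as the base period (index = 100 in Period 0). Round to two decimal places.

108.97

Laspeyres price index uses base-period quantities as weights.
ΣP(Period 1)·Q(Period 0) = 2.58×251 + 8.42×131 + 1.53×398 = 647.58 + 1103.02 + 608.94 = 2359.54
ΣP(Period 0)·Q(Period 0) = 2.42×251 + 7.70×131 + 1.38×398 = 607.42 + 1008.7 + 549.24 = 2165.36
Index = 2359.54 / 2165.36 × 100 = 108.9676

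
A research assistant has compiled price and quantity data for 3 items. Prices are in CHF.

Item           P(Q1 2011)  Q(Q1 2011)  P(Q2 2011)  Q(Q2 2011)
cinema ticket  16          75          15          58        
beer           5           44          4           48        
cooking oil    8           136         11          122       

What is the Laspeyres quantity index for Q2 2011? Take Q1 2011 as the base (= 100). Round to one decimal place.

Laspeyres quantity index uses base-period prices as weights.
ΣP(Q1 2011)·Q(Q2 2011) = 16×58 + 5×48 + 8×122 = 928 + 240 + 976 = 2144
ΣP(Q1 2011)·Q(Q1 2011) = 16×75 + 5×44 + 8×136 = 1200 + 220 + 1088 = 2508
Index = 2144 / 2508 × 100 = 85.4864

85.5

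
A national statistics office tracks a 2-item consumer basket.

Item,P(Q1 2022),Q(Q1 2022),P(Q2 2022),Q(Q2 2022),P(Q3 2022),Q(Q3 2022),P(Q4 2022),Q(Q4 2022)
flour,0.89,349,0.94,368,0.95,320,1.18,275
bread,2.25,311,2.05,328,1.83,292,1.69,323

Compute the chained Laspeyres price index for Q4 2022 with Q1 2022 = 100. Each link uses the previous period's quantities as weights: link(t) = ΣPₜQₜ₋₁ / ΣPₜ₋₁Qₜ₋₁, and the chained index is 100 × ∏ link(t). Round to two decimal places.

Link Q1 2022→Q2 2022:
ΣP(Q2 2022)Q(Q1 2022) = 0.94×349 + 2.05×311 = 328.06 + 637.55 = 965.61
ΣP(Q1 2022)Q(Q1 2022) = 0.89×349 + 2.25×311 = 310.61 + 699.75 = 1010.36
link = 965.61/1010.36 = 0.955709
Link Q2 2022→Q3 2022:
ΣP(Q3 2022)Q(Q2 2022) = 0.95×368 + 1.83×328 = 349.6 + 600.24 = 949.84
ΣP(Q2 2022)Q(Q2 2022) = 0.94×368 + 2.05×328 = 345.92 + 672.4 = 1018.32
link = 949.84/1018.32 = 0.932752
Link Q3 2022→Q4 2022:
ΣP(Q4 2022)Q(Q3 2022) = 1.18×320 + 1.69×292 = 377.6 + 493.48 = 871.08
ΣP(Q3 2022)Q(Q3 2022) = 0.95×320 + 1.83×292 = 304 + 534.36 = 838.36
link = 871.08/838.36 = 1.039029
Chained index = 100 × 0.955709 × 0.932752 × 1.039029 = 92.6231

92.62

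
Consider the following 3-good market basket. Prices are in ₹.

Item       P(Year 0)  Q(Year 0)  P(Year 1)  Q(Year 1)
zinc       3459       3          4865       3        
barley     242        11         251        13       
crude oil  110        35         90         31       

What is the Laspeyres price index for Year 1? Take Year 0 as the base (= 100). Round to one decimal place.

Laspeyres price index uses base-period quantities as weights.
ΣP(Year 1)·Q(Year 0) = 4865×3 + 251×11 + 90×35 = 14595 + 2761 + 3150 = 20506
ΣP(Year 0)·Q(Year 0) = 3459×3 + 242×11 + 110×35 = 10377 + 2662 + 3850 = 16889
Index = 20506 / 16889 × 100 = 121.4163

121.4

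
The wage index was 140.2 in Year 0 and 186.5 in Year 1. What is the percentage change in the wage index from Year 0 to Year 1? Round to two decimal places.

Change = (186.5 − 140.2) / 140.2 × 100
       = 46.3 / 140.2 × 100 = 33.0243%

33.02%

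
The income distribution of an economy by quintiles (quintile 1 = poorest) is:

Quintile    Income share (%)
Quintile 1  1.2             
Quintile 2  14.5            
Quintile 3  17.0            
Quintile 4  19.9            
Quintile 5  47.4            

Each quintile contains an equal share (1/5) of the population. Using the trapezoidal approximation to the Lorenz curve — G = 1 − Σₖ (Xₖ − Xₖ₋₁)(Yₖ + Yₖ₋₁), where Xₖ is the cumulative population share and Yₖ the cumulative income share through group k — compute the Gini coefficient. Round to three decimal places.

0.391

Cumulative income shares Yₖ: 0.0120, 0.1570, 0.3270, 0.5260, 1.0000
Σ (Xₖ−Xₖ₋₁)(Yₖ+Yₖ₋₁) = (1/5)(0.0120+0.0000) + (1/5)(0.1570+0.0120) + (1/5)(0.3270+0.1570) + (1/5)(0.5260+0.3270) + (1/5)(1.0000+0.5260)
  = 0.0024 + 0.0338 + 0.0968 + 0.1706 + 0.3052 = 0.6088
G = 1 − 0.6088 = 0.3912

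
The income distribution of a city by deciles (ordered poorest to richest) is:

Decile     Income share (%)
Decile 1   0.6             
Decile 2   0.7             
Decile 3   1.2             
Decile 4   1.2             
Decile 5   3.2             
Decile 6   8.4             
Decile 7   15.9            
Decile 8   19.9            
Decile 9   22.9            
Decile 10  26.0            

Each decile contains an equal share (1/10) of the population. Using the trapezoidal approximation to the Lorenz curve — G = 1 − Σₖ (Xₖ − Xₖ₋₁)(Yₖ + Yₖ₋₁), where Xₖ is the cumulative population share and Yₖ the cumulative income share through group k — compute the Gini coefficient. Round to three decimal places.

Cumulative income shares Yₖ: 0.0060, 0.0130, 0.0250, 0.0370, 0.0690, 0.1530, 0.3120, 0.5110, 0.7400, 1.0000
Σ (Xₖ−Xₖ₋₁)(Yₖ+Yₖ₋₁) = (1/10)(0.0060+0.0000) + (1/10)(0.0130+0.0060) + (1/10)(0.0250+0.0130) + (1/10)(0.0370+0.0250) + (1/10)(0.0690+0.0370) + (1/10)(0.1530+0.0690) + (1/10)(0.3120+0.1530) + (1/10)(0.5110+0.3120) + (1/10)(0.7400+0.5110) + (1/10)(1.0000+0.7400)
  = 0.0006 + 0.0019 + 0.0038 + 0.0062 + 0.0106 + 0.0222 + 0.0465 + 0.0823 + 0.1251 + 0.1740 = 0.4732
G = 1 − 0.4732 = 0.5268

0.527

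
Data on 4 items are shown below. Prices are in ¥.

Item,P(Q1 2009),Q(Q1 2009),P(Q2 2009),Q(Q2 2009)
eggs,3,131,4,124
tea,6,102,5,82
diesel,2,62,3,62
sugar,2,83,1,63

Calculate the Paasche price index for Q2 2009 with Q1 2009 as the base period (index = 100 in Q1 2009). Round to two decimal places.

103.68

Paasche price index uses current-period quantities as weights.
ΣP(Q2 2009)·Q(Q2 2009) = 4×124 + 5×82 + 3×62 + 1×63 = 496 + 410 + 186 + 63 = 1155
ΣP(Q1 2009)·Q(Q2 2009) = 3×124 + 6×82 + 2×62 + 2×63 = 372 + 492 + 124 + 126 = 1114
Index = 1155 / 1114 × 100 = 103.6804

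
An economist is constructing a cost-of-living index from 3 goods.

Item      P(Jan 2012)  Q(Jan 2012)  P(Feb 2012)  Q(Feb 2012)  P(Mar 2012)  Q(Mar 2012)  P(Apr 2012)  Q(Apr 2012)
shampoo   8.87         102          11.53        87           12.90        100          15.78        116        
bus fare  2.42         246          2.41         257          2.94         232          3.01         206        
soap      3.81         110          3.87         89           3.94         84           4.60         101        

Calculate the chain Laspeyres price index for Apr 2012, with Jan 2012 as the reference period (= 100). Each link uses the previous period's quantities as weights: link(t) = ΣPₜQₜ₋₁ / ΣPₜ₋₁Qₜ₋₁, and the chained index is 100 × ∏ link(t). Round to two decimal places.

149.80

Link Jan 2012→Feb 2012:
ΣP(Feb 2012)Q(Jan 2012) = 11.53×102 + 2.41×246 + 3.87×110 = 1176.06 + 592.86 + 425.7 = 2194.62
ΣP(Jan 2012)Q(Jan 2012) = 8.87×102 + 2.42×246 + 3.81×110 = 904.74 + 595.32 + 419.1 = 1919.16
link = 2194.62/1919.16 = 1.143532
Link Feb 2012→Mar 2012:
ΣP(Mar 2012)Q(Feb 2012) = 12.90×87 + 2.94×257 + 3.94×89 = 1122.3 + 755.58 + 350.66 = 2228.54
ΣP(Feb 2012)Q(Feb 2012) = 11.53×87 + 2.41×257 + 3.87×89 = 1003.11 + 619.37 + 344.43 = 1966.91
link = 2228.54/1966.91 = 1.133016
Link Mar 2012→Apr 2012:
ΣP(Apr 2012)Q(Mar 2012) = 15.78×100 + 3.01×232 + 4.60×84 = 1578 + 698.32 + 386.4 = 2662.72
ΣP(Mar 2012)Q(Mar 2012) = 12.90×100 + 2.94×232 + 3.94×84 = 1290 + 682.08 + 330.96 = 2303.04
link = 2662.72/2303.04 = 1.156176
Chained index = 100 × 1.143532 × 1.133016 × 1.156176 = 149.7987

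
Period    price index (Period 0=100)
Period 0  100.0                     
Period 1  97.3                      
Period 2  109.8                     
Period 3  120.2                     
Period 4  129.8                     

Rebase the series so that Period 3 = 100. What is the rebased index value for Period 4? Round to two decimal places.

Rebased(Period 4) = 129.8 / 120.2 × 100 = 107.9867

107.99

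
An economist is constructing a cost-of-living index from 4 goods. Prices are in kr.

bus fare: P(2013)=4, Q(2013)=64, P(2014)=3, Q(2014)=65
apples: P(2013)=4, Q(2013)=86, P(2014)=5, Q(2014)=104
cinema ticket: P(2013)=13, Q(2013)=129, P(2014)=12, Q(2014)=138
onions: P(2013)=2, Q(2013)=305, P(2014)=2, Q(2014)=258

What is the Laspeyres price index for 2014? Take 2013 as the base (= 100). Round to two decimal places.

96.29

Laspeyres price index uses base-period quantities as weights.
ΣP(2014)·Q(2013) = 3×64 + 5×86 + 12×129 + 2×305 = 192 + 430 + 1548 + 610 = 2780
ΣP(2013)·Q(2013) = 4×64 + 4×86 + 13×129 + 2×305 = 256 + 344 + 1677 + 610 = 2887
Index = 2780 / 2887 × 100 = 96.2937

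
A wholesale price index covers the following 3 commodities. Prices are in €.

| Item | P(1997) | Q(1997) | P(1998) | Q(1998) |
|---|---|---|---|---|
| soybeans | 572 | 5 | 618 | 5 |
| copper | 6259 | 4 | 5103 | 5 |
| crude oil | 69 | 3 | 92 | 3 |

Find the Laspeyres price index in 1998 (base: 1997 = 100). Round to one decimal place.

84.6

Laspeyres price index uses base-period quantities as weights.
ΣP(1998)·Q(1997) = 618×5 + 5103×4 + 92×3 = 3090 + 20412 + 276 = 23778
ΣP(1997)·Q(1997) = 572×5 + 6259×4 + 69×3 = 2860 + 25036 + 207 = 28103
Index = 23778 / 28103 × 100 = 84.6102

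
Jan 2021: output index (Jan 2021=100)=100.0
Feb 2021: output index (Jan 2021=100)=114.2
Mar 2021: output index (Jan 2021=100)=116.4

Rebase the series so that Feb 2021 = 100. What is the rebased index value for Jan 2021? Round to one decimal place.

Rebased(Jan 2021) = 100.0 / 114.2 × 100 = 87.5657

87.6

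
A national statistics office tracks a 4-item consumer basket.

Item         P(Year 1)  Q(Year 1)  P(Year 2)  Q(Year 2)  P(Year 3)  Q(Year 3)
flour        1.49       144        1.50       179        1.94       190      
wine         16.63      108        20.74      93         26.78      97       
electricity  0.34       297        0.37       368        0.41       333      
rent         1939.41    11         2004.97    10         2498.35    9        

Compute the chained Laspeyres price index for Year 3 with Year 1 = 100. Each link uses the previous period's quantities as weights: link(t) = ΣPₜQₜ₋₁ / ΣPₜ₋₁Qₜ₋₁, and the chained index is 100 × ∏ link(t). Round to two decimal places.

131.23

Link Year 1→Year 2:
ΣP(Year 2)Q(Year 1) = 1.50×144 + 20.74×108 + 0.37×297 + 2004.97×11 = 216 + 2239.92 + 109.89 + 22054.67 = 24620.48
ΣP(Year 1)Q(Year 1) = 1.49×144 + 16.63×108 + 0.34×297 + 1939.41×11 = 214.56 + 1796.04 + 100.98 + 21333.51 = 23445.09
link = 24620.48/23445.09 = 1.050134
Link Year 2→Year 3:
ΣP(Year 3)Q(Year 2) = 1.94×179 + 26.78×93 + 0.41×368 + 2498.35×10 = 347.26 + 2490.54 + 150.88 + 24983.5 = 27972.18
ΣP(Year 2)Q(Year 2) = 1.50×179 + 20.74×93 + 0.37×368 + 2004.97×10 = 268.5 + 1928.82 + 136.16 + 20049.7 = 22383.18
link = 27972.18/22383.18 = 1.249696
Chained index = 100 × 1.050134 × 1.249696 = 131.2348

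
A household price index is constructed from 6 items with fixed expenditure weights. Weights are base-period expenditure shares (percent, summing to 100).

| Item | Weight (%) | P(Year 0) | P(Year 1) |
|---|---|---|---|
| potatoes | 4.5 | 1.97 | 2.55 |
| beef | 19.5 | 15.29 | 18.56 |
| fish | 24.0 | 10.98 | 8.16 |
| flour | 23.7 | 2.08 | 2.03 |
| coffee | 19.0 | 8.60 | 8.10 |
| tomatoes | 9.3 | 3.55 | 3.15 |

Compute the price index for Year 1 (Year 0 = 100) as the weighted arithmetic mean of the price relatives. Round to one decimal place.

potatoes: 4.5 × (2.55/1.97) = 4.5 × 1.294416 = 5.8249
beef: 19.5 × (18.56/15.29) = 19.5 × 1.213865 = 23.6704
fish: 24.0 × (8.16/10.98) = 24.0 × 0.743169 = 17.8361
flour: 23.7 × (2.03/2.08) = 23.7 × 0.975962 = 23.1303
coffee: 19.0 × (8.10/8.60) = 19.0 × 0.941860 = 17.8953
tomatoes: 9.3 × (3.15/3.55) = 9.3 × 0.887324 = 8.2521
Index = Σ wᵢ·(p₁ᵢ/p₀ᵢ) = 5.8249 + 23.6704 + 17.8361 + 23.1303 + 17.8953 + 8.2521 = 96.6091

96.6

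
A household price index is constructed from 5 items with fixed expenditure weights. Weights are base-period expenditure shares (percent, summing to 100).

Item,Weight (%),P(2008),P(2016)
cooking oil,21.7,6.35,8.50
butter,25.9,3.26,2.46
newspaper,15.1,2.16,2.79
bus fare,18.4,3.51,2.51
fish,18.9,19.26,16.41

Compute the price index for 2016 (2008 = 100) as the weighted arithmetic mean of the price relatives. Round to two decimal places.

cooking oil: 21.7 × (8.50/6.35) = 21.7 × 1.338583 = 29.0472
butter: 25.9 × (2.46/3.26) = 25.9 × 0.754601 = 19.5442
newspaper: 15.1 × (2.79/2.16) = 15.1 × 1.291667 = 19.5042
bus fare: 18.4 × (2.51/3.51) = 18.4 × 0.715100 = 13.1578
fish: 18.9 × (16.41/19.26) = 18.9 × 0.852025 = 16.1033
Index = Σ wᵢ·(p₁ᵢ/p₀ᵢ) = 29.0472 + 19.5442 + 19.5042 + 13.1578 + 16.1033 = 97.3567

97.36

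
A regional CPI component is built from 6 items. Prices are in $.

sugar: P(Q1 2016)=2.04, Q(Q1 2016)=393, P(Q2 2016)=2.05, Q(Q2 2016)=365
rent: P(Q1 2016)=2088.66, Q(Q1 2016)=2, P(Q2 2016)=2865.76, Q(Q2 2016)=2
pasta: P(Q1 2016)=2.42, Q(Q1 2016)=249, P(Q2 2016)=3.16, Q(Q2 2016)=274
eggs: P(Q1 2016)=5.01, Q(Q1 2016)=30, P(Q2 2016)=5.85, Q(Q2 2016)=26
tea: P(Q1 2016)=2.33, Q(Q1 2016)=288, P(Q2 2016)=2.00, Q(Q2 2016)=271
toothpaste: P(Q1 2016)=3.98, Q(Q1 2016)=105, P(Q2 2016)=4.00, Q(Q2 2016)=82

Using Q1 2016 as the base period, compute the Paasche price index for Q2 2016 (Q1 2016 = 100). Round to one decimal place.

125.4

Paasche price index uses current-period quantities as weights.
ΣP(Q2 2016)·Q(Q2 2016) = 2.05×365 + 2865.76×2 + 3.16×274 + 5.85×26 + 2.00×271 + 4.00×82 = 748.25 + 5731.52 + 865.84 + 152.1 + 542 + 328 = 8367.71
ΣP(Q1 2016)·Q(Q2 2016) = 2.04×365 + 2088.66×2 + 2.42×274 + 5.01×26 + 2.33×271 + 3.98×82 = 744.6 + 4177.32 + 663.08 + 130.26 + 631.43 + 326.36 = 6673.05
Index = 8367.71 / 6673.05 × 100 = 125.3956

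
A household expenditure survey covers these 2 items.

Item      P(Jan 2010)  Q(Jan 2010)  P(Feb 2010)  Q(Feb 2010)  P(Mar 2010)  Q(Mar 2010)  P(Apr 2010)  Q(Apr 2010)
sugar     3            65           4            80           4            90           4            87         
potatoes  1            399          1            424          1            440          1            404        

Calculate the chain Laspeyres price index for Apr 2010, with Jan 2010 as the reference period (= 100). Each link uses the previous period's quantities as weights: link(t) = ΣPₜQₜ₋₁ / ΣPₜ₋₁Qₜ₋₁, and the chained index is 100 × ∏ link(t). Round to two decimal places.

Link Jan 2010→Feb 2010:
ΣP(Feb 2010)Q(Jan 2010) = 4×65 + 1×399 = 260 + 399 = 659
ΣP(Jan 2010)Q(Jan 2010) = 3×65 + 1×399 = 195 + 399 = 594
link = 659/594 = 1.109428
Link Feb 2010→Mar 2010:
ΣP(Mar 2010)Q(Feb 2010) = 4×80 + 1×424 = 320 + 424 = 744
ΣP(Feb 2010)Q(Feb 2010) = 4×80 + 1×424 = 320 + 424 = 744
link = 744/744 = 1.000000
Link Mar 2010→Apr 2010:
ΣP(Apr 2010)Q(Mar 2010) = 4×90 + 1×440 = 360 + 440 = 800
ΣP(Mar 2010)Q(Mar 2010) = 4×90 + 1×440 = 360 + 440 = 800
link = 800/800 = 1.000000
Chained index = 100 × 1.109428 × 1.000000 × 1.000000 = 110.9428

110.94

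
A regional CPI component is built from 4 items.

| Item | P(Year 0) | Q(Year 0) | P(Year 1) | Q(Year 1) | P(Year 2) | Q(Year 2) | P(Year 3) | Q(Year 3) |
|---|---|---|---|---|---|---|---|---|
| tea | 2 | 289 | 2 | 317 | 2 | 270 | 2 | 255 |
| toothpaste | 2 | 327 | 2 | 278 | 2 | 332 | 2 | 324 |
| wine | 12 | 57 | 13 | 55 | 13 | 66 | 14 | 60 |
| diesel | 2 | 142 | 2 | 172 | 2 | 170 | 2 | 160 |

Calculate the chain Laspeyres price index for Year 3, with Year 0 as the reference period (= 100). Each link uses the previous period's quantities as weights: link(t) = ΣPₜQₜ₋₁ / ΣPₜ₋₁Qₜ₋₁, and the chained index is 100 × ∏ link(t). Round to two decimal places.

Link Year 0→Year 1:
ΣP(Year 1)Q(Year 0) = 2×289 + 2×327 + 13×57 + 2×142 = 578 + 654 + 741 + 284 = 2257
ΣP(Year 0)Q(Year 0) = 2×289 + 2×327 + 12×57 + 2×142 = 578 + 654 + 684 + 284 = 2200
link = 2257/2200 = 1.025909
Link Year 1→Year 2:
ΣP(Year 2)Q(Year 1) = 2×317 + 2×278 + 13×55 + 2×172 = 634 + 556 + 715 + 344 = 2249
ΣP(Year 1)Q(Year 1) = 2×317 + 2×278 + 13×55 + 2×172 = 634 + 556 + 715 + 344 = 2249
link = 2249/2249 = 1.000000
Link Year 2→Year 3:
ΣP(Year 3)Q(Year 2) = 2×270 + 2×332 + 14×66 + 2×170 = 540 + 664 + 924 + 340 = 2468
ΣP(Year 2)Q(Year 2) = 2×270 + 2×332 + 13×66 + 2×170 = 540 + 664 + 858 + 340 = 2402
link = 2468/2402 = 1.027477
Chained index = 100 × 1.025909 × 1.000000 × 1.027477 = 105.4098

105.41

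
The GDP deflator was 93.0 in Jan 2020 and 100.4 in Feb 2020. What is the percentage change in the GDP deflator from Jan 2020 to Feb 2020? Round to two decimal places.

Change = (100.4 − 93.0) / 93.0 × 100
       = 7.4 / 93.0 × 100 = 7.9570%

7.96%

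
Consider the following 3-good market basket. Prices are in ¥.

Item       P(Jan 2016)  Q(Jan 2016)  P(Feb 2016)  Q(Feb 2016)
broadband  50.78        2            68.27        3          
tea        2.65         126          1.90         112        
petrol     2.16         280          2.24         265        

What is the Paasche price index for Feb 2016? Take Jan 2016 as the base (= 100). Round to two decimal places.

98.99

Paasche price index uses current-period quantities as weights.
ΣP(Feb 2016)·Q(Feb 2016) = 68.27×3 + 1.90×112 + 2.24×265 = 204.81 + 212.8 + 593.6 = 1011.21
ΣP(Jan 2016)·Q(Feb 2016) = 50.78×3 + 2.65×112 + 2.16×265 = 152.34 + 296.8 + 572.4 = 1021.54
Index = 1011.21 / 1021.54 × 100 = 98.9888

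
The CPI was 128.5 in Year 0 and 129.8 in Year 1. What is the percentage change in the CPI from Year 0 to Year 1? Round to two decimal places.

Change = (129.8 − 128.5) / 128.5 × 100
       = 1.3 / 128.5 × 100 = 1.0117%

1.01%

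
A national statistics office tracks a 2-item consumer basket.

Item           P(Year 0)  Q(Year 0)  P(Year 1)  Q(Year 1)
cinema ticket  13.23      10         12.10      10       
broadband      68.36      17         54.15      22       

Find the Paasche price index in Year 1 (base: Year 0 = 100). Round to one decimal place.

Paasche price index uses current-period quantities as weights.
ΣP(Year 1)·Q(Year 1) = 12.10×10 + 54.15×22 = 121 + 1191.3 = 1312.3
ΣP(Year 0)·Q(Year 1) = 13.23×10 + 68.36×22 = 132.3 + 1503.92 = 1636.22
Index = 1312.3 / 1636.22 × 100 = 80.2032

80.2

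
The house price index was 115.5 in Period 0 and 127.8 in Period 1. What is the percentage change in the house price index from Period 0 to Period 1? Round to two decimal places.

10.65%

Change = (127.8 − 115.5) / 115.5 × 100
       = 12.3 / 115.5 × 100 = 10.6494%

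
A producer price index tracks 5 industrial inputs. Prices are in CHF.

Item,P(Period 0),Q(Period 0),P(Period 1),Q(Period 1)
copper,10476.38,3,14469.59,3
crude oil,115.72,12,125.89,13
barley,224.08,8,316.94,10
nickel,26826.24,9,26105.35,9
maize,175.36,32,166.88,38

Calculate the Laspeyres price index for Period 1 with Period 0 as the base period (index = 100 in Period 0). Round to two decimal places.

102.16

Laspeyres price index uses base-period quantities as weights.
ΣP(Period 1)·Q(Period 0) = 14469.59×3 + 125.89×12 + 316.94×8 + 26105.35×9 + 166.88×32 = 43408.77 + 1510.68 + 2535.52 + 234948.15 + 5340.16 = 287743.28
ΣP(Period 0)·Q(Period 0) = 10476.38×3 + 115.72×12 + 224.08×8 + 26826.24×9 + 175.36×32 = 31429.14 + 1388.64 + 1792.64 + 241436.16 + 5611.52 = 281658.1
Index = 287743.28 / 281658.1 × 100 = 102.1605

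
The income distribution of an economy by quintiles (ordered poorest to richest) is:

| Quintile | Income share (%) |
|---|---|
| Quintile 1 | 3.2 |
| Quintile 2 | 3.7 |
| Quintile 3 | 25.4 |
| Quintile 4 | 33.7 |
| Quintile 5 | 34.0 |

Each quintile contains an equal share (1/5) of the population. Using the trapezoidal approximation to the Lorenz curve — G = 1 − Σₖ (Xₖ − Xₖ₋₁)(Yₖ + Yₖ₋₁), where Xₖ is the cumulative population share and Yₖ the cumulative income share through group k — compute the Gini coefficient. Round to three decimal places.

Cumulative income shares Yₖ: 0.0320, 0.0690, 0.3230, 0.6600, 1.0000
Σ (Xₖ−Xₖ₋₁)(Yₖ+Yₖ₋₁) = (1/5)(0.0320+0.0000) + (1/5)(0.0690+0.0320) + (1/5)(0.3230+0.0690) + (1/5)(0.6600+0.3230) + (1/5)(1.0000+0.6600)
  = 0.0064 + 0.0202 + 0.0784 + 0.1966 + 0.3320 = 0.6336
G = 1 − 0.6336 = 0.3664

0.366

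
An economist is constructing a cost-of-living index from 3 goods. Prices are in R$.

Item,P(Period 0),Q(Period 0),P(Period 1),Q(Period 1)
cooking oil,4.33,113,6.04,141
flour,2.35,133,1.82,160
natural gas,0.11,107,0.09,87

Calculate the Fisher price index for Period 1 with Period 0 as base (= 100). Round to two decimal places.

Laspeyres component (base-period weights):
ΣP(Period 1)Q(Period 0) = 6.04×113 + 1.82×133 + 0.09×107 = 682.52 + 242.06 + 9.63 = 934.21
ΣP(Period 0)Q(Period 0) = 4.33×113 + 2.35×133 + 0.11×107 = 489.29 + 312.55 + 11.77 = 813.61
L = 934.21 / 813.61 × 100 = 114.8228
Paasche component (current-period weights):
ΣP(Period 1)Q(Period 1) = 6.04×141 + 1.82×160 + 0.09×87 = 851.64 + 291.2 + 7.83 = 1150.67
ΣP(Period 0)Q(Period 1) = 4.33×141 + 2.35×160 + 0.11×87 = 610.53 + 376 + 9.57 = 996.1
P = 1150.67 / 996.1 × 100 = 115.5175
Fisher = √(L × P) = √(114.8228 × 115.5175) = 115.1696

115.17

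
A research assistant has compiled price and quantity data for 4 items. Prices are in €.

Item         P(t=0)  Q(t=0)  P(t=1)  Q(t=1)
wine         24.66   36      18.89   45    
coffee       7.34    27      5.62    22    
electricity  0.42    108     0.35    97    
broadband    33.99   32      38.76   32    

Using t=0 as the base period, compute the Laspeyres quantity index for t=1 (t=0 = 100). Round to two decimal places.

Laspeyres quantity index uses base-period prices as weights.
ΣP(t=0)·Q(t=1) = 24.66×45 + 7.34×22 + 0.42×97 + 33.99×32 = 1109.7 + 161.48 + 40.74 + 1087.68 = 2399.6
ΣP(t=0)·Q(t=0) = 24.66×36 + 7.34×27 + 0.42×108 + 33.99×32 = 887.76 + 198.18 + 45.36 + 1087.68 = 2218.98
Index = 2399.6 / 2218.98 × 100 = 108.1398

108.14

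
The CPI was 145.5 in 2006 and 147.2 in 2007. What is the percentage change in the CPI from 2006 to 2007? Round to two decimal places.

1.17%

Change = (147.2 − 145.5) / 145.5 × 100
       = 1.7 / 145.5 × 100 = 1.1684%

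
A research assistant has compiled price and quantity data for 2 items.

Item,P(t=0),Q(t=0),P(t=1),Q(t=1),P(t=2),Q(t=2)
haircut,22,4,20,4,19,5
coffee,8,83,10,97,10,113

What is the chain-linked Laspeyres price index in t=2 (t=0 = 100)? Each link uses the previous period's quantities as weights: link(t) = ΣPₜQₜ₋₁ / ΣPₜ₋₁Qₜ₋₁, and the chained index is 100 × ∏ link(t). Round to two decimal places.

Link t=0→t=1:
ΣP(t=1)Q(t=0) = 20×4 + 10×83 = 80 + 830 = 910
ΣP(t=0)Q(t=0) = 22×4 + 8×83 = 88 + 664 = 752
link = 910/752 = 1.210106
Link t=1→t=2:
ΣP(t=2)Q(t=1) = 19×4 + 10×97 = 76 + 970 = 1046
ΣP(t=1)Q(t=1) = 20×4 + 10×97 = 80 + 970 = 1050
link = 1046/1050 = 0.996190
Chained index = 100 × 1.210106 × 0.996190 = 120.5496

120.55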